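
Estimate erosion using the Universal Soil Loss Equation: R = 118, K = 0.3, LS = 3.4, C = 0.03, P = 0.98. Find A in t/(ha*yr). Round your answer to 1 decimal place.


Step 1: A = R * K * LS * C * P
Step 2: R * K = 118 * 0.3 = 35.4
Step 3: (R*K) * LS = 35.4 * 3.4 = 120.36
Step 4: * C * P = 120.36 * 0.03 * 0.98 = 3.5
Step 5: A = 3.5 t/(ha*yr)

3.5


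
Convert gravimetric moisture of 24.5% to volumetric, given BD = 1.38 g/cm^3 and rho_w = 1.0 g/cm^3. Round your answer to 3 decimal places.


Step 1: theta = (w / 100) * BD / rho_w
Step 2: theta = (24.5 / 100) * 1.38 / 1.0
Step 3: theta = 0.245 * 1.38
Step 4: theta = 0.338

0.338


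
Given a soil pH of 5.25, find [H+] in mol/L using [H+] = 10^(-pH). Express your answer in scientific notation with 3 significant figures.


Step 1: [H+] = 10^(-pH)
Step 2: [H+] = 10^(-5.25)
Step 3: [H+] = 5.62e-06 mol/L

5.62e-06


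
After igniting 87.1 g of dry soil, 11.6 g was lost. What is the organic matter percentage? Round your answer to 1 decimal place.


Step 1: OM% = 100 * LOI / sample mass
Step 2: OM = 100 * 11.6 / 87.1
Step 3: OM = 13.3%

13.3


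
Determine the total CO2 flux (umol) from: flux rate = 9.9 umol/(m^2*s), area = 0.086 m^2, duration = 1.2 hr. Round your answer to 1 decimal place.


Step 1: Convert time to seconds: 1.2 hr * 3600 = 4320.0 s
Step 2: Total = flux * area * time_s
Step 3: Total = 9.9 * 0.086 * 4320.0
Step 4: Total = 3678.0 umol

3678.0


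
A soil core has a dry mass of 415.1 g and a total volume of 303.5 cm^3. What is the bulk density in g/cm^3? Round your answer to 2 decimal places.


Step 1: Identify the formula: BD = dry mass / volume
Step 2: Substitute values: BD = 415.1 / 303.5
Step 3: BD = 1.37 g/cm^3

1.37


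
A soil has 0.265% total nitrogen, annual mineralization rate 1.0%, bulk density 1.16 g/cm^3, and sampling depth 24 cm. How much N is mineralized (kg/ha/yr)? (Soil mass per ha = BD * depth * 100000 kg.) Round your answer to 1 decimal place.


Step 1: Soil mass per ha = BD * depth * 100000 = 1.16 * 24 * 100000 = 2784000 kg
Step 2: Total N pool = soil mass * N%/100 = 2784000 * 0.265/100 = 7377.6 kg/ha
Step 3: N mineralized = N pool * rate%/100 = 7377.6 * 1.0/100 = 73.8 kg/ha/yr

73.8


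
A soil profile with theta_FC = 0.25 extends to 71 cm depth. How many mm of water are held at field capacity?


Step 1: Water (mm) = theta_FC * depth (cm) * 10
Step 2: Water = 0.25 * 71 * 10
Step 3: Water = 177.5 mm

177.5


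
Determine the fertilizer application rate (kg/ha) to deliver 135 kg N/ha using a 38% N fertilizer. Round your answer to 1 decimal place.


Step 1: Fertilizer rate = target N / (N content / 100)
Step 2: Rate = 135 / (38 / 100)
Step 3: Rate = 135 / 0.38
Step 4: Rate = 355.3 kg/ha

355.3


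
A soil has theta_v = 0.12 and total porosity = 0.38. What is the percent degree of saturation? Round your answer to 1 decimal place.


Step 1: S = 100 * theta_v / n
Step 2: S = 100 * 0.12 / 0.38
Step 3: S = 31.6%

31.6


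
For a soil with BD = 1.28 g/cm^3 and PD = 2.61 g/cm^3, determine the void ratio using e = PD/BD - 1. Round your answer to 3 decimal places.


Step 1: e = PD / BD - 1
Step 2: e = 2.61 / 1.28 - 1
Step 3: e = 2.03906 - 1
Step 4: e = 1.039

1.039


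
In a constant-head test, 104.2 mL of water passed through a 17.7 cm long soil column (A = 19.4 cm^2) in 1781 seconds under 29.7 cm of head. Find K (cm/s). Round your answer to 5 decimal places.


Step 1: K = Q * L / (A * t * h)
Step 2: Numerator = 104.2 * 17.7 = 1844.34
Step 3: Denominator = 19.4 * 1781 * 29.7 = 1026176.58
Step 4: K = 1844.34 / 1026176.58 = 0.0018 cm/s

0.0018


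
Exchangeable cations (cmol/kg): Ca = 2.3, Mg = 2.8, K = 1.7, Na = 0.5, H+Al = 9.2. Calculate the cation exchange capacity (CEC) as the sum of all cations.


Step 1: CEC = Ca + Mg + K + Na + (H+Al)
Step 2: CEC = 2.3 + 2.8 + 1.7 + 0.5 + 9.2
Step 3: CEC = 16.5 cmol/kg

16.5


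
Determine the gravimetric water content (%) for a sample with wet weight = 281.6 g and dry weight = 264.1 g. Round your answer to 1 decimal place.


Step 1: Water mass = wet - dry = 281.6 - 264.1 = 17.5 g
Step 2: w = 100 * water mass / dry mass
Step 3: w = 100 * 17.5 / 264.1 = 6.6%

6.6


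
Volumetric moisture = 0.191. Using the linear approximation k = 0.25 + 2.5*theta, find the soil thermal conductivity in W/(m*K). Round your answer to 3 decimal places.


Step 1: k = 0.25 + 2.5 * theta
Step 2: k = 0.25 + 2.5 * 0.191
Step 3: k = 0.25 + 0.478
Step 4: k = 0.728 W/(m*K)

0.728


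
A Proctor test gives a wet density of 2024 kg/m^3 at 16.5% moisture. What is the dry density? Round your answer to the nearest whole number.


Step 1: Dry density = wet density / (1 + w/100)
Step 2: Dry density = 2024 / (1 + 16.5/100)
Step 3: Dry density = 2024 / 1.165
Step 4: Dry density = 1737 kg/m^3

1737


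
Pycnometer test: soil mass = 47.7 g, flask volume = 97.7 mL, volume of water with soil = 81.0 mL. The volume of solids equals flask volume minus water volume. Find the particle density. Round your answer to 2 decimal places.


Step 1: Volume of solids = flask volume - water volume with soil
Step 2: V_solids = 97.7 - 81.0 = 16.7 mL
Step 3: Particle density = mass / V_solids = 47.7 / 16.7 = 2.86 g/cm^3

2.86


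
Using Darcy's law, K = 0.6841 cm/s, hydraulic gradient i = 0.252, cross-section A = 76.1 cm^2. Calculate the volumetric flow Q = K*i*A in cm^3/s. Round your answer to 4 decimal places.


Step 1: Apply Darcy's law: Q = K * i * A
Step 2: Q = 0.6841 * 0.252 * 76.1
Step 3: Q = 13.1191 cm^3/s

13.1191


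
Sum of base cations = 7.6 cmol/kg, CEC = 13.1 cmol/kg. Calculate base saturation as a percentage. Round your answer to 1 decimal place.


Step 1: BS = 100 * (sum of bases) / CEC
Step 2: BS = 100 * 7.6 / 13.1
Step 3: BS = 58.0%

58.0


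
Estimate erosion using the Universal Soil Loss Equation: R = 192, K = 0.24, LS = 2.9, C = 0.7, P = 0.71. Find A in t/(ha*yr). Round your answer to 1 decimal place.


Step 1: A = R * K * LS * C * P
Step 2: R * K = 192 * 0.24 = 46.08
Step 3: (R*K) * LS = 46.08 * 2.9 = 133.632
Step 4: * C * P = 133.632 * 0.7 * 0.71 = 66.4
Step 5: A = 66.4 t/(ha*yr)

66.4


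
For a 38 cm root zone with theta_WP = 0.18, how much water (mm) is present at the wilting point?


Step 1: Water (mm) = theta_WP * depth * 10
Step 2: Water = 0.18 * 38 * 10
Step 3: Water = 68.4 mm

68.4


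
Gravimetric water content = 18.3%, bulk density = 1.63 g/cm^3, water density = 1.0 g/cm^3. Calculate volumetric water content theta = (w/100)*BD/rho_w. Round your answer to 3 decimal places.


Step 1: theta = (w / 100) * BD / rho_w
Step 2: theta = (18.3 / 100) * 1.63 / 1.0
Step 3: theta = 0.183 * 1.63
Step 4: theta = 0.298

0.298


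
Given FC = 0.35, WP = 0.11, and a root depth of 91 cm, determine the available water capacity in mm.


Step 1: Available water = (FC - WP) * depth * 10
Step 2: AW = (0.35 - 0.11) * 91 * 10
Step 3: AW = 0.24 * 91 * 10
Step 4: AW = 218.4 mm

218.4


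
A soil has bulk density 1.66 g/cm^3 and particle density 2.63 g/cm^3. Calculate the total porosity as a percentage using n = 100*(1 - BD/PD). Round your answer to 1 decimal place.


Step 1: Formula: n = 100 * (1 - BD / PD)
Step 2: n = 100 * (1 - 1.66 / 2.63)
Step 3: n = 100 * (1 - 0.63118)
Step 4: n = 36.9%

36.9


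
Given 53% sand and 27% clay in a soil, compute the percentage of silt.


Step 1: sand + silt + clay = 100%
Step 2: silt = 100 - sand - clay
Step 3: silt = 100 - 53 - 27
Step 4: silt = 20%

20


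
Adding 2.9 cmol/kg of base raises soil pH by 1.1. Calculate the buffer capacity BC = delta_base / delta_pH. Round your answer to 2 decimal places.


Step 1: BC = change in base / change in pH
Step 2: BC = 2.9 / 1.1
Step 3: BC = 2.64 cmol/(kg*pH unit)

2.64


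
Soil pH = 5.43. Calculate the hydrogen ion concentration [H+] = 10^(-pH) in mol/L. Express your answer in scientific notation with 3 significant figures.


Step 1: [H+] = 10^(-pH)
Step 2: [H+] = 10^(-5.43)
Step 3: [H+] = 3.72e-06 mol/L

3.72e-06


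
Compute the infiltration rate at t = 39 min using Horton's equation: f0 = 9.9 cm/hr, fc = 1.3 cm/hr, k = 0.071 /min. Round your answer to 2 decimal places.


Step 1: f = fc + (f0 - fc) * exp(-k * t)
Step 2: exp(-0.071 * 39) = 0.062725
Step 3: f = 1.3 + (9.9 - 1.3) * 0.062725
Step 4: f = 1.3 + 8.6 * 0.062725
Step 5: f = 1.84 cm/hr

1.84


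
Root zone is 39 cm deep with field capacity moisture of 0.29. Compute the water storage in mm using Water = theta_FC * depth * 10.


Step 1: Water (mm) = theta_FC * depth (cm) * 10
Step 2: Water = 0.29 * 39 * 10
Step 3: Water = 113.1 mm

113.1


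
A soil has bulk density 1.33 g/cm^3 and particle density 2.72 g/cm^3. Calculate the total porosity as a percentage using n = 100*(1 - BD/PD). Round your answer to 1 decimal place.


Step 1: Formula: n = 100 * (1 - BD / PD)
Step 2: n = 100 * (1 - 1.33 / 2.72)
Step 3: n = 100 * (1 - 0.48897)
Step 4: n = 51.1%

51.1


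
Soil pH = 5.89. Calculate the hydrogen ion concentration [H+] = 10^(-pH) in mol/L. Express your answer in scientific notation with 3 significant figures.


Step 1: [H+] = 10^(-pH)
Step 2: [H+] = 10^(-5.89)
Step 3: [H+] = 1.29e-06 mol/L

1.29e-06


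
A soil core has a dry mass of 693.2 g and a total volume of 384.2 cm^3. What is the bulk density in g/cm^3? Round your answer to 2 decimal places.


Step 1: Identify the formula: BD = dry mass / volume
Step 2: Substitute values: BD = 693.2 / 384.2
Step 3: BD = 1.8 g/cm^3

1.8


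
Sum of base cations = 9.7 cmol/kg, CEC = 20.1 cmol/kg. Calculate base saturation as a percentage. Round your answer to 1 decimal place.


Step 1: BS = 100 * (sum of bases) / CEC
Step 2: BS = 100 * 9.7 / 20.1
Step 3: BS = 48.3%

48.3


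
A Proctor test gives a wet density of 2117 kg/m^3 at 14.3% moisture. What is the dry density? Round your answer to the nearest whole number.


Step 1: Dry density = wet density / (1 + w/100)
Step 2: Dry density = 2117 / (1 + 14.3/100)
Step 3: Dry density = 2117 / 1.143
Step 4: Dry density = 1852 kg/m^3

1852


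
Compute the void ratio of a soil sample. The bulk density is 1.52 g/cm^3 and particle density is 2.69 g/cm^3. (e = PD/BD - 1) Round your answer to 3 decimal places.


Step 1: e = PD / BD - 1
Step 2: e = 2.69 / 1.52 - 1
Step 3: e = 1.76974 - 1
Step 4: e = 0.77

0.77


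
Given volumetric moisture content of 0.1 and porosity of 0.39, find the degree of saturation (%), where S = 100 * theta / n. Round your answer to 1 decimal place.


Step 1: S = 100 * theta_v / n
Step 2: S = 100 * 0.1 / 0.39
Step 3: S = 25.6%

25.6


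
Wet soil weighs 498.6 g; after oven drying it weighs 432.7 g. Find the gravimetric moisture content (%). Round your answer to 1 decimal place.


Step 1: Water mass = wet - dry = 498.6 - 432.7 = 65.9 g
Step 2: w = 100 * water mass / dry mass
Step 3: w = 100 * 65.9 / 432.7 = 15.2%

15.2


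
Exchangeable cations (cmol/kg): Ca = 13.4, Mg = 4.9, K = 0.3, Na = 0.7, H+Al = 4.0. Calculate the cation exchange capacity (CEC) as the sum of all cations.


Step 1: CEC = Ca + Mg + K + Na + (H+Al)
Step 2: CEC = 13.4 + 4.9 + 0.3 + 0.7 + 4.0
Step 3: CEC = 23.3 cmol/kg

23.3


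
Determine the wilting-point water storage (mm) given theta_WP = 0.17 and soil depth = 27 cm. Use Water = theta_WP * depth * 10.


Step 1: Water (mm) = theta_WP * depth * 10
Step 2: Water = 0.17 * 27 * 10
Step 3: Water = 45.9 mm

45.9


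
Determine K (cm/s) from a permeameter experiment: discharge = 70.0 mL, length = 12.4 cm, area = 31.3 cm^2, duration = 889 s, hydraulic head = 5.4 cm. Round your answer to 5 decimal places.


Step 1: K = Q * L / (A * t * h)
Step 2: Numerator = 70.0 * 12.4 = 868.0
Step 3: Denominator = 31.3 * 889 * 5.4 = 150258.78
Step 4: K = 868.0 / 150258.78 = 0.00578 cm/s

0.00578


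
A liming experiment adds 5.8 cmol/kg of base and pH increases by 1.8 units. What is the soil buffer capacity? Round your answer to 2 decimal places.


Step 1: BC = change in base / change in pH
Step 2: BC = 5.8 / 1.8
Step 3: BC = 3.22 cmol/(kg*pH unit)

3.22


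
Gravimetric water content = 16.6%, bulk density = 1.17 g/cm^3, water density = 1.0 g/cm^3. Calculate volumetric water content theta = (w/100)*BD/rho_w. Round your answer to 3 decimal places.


Step 1: theta = (w / 100) * BD / rho_w
Step 2: theta = (16.6 / 100) * 1.17 / 1.0
Step 3: theta = 0.166 * 1.17
Step 4: theta = 0.194

0.194


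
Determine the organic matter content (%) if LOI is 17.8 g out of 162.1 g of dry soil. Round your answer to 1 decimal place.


Step 1: OM% = 100 * LOI / sample mass
Step 2: OM = 100 * 17.8 / 162.1
Step 3: OM = 11.0%

11.0


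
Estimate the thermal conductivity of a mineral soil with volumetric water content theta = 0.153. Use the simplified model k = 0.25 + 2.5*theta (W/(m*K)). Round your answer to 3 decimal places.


Step 1: k = 0.25 + 2.5 * theta
Step 2: k = 0.25 + 2.5 * 0.153
Step 3: k = 0.25 + 0.383
Step 4: k = 0.633 W/(m*K)

0.633


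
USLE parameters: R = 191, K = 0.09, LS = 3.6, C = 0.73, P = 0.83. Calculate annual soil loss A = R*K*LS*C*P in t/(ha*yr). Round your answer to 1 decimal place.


Step 1: A = R * K * LS * C * P
Step 2: R * K = 191 * 0.09 = 17.19
Step 3: (R*K) * LS = 17.19 * 3.6 = 61.884
Step 4: * C * P = 61.884 * 0.73 * 0.83 = 37.5
Step 5: A = 37.5 t/(ha*yr)

37.5


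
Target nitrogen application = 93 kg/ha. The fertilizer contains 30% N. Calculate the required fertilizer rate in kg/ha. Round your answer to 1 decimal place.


Step 1: Fertilizer rate = target N / (N content / 100)
Step 2: Rate = 93 / (30 / 100)
Step 3: Rate = 93 / 0.3
Step 4: Rate = 310.0 kg/ha

310.0


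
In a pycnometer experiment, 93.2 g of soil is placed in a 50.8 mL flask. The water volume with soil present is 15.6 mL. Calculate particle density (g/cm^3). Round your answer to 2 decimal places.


Step 1: Volume of solids = flask volume - water volume with soil
Step 2: V_solids = 50.8 - 15.6 = 35.2 mL
Step 3: Particle density = mass / V_solids = 93.2 / 35.2 = 2.65 g/cm^3

2.65


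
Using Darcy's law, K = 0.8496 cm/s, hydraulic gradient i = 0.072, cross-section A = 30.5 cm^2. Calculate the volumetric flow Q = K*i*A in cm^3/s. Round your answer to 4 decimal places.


Step 1: Apply Darcy's law: Q = K * i * A
Step 2: Q = 0.8496 * 0.072 * 30.5
Step 3: Q = 1.8657 cm^3/s

1.8657


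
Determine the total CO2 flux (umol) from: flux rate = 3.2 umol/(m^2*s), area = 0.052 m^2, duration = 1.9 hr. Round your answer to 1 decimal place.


Step 1: Convert time to seconds: 1.9 hr * 3600 = 6840.0 s
Step 2: Total = flux * area * time_s
Step 3: Total = 3.2 * 0.052 * 6840.0
Step 4: Total = 1138.2 umol

1138.2


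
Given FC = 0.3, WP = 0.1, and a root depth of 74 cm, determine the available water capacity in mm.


Step 1: Available water = (FC - WP) * depth * 10
Step 2: AW = (0.3 - 0.1) * 74 * 10
Step 3: AW = 0.2 * 74 * 10
Step 4: AW = 148.0 mm

148.0


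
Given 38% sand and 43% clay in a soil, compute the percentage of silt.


Step 1: sand + silt + clay = 100%
Step 2: silt = 100 - sand - clay
Step 3: silt = 100 - 38 - 43
Step 4: silt = 19%

19


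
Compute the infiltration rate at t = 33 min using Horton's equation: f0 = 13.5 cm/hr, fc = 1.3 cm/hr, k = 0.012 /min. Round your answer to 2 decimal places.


Step 1: f = fc + (f0 - fc) * exp(-k * t)
Step 2: exp(-0.012 * 33) = 0.673007
Step 3: f = 1.3 + (13.5 - 1.3) * 0.673007
Step 4: f = 1.3 + 12.2 * 0.673007
Step 5: f = 9.51 cm/hr

9.51


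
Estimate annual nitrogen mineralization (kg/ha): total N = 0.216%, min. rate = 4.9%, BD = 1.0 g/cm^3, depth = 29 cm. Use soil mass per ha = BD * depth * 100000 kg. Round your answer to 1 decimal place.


Step 1: Soil mass per ha = BD * depth * 100000 = 1.0 * 29 * 100000 = 2900000 kg
Step 2: Total N pool = soil mass * N%/100 = 2900000 * 0.216/100 = 6264.0 kg/ha
Step 3: N mineralized = N pool * rate%/100 = 6264.0 * 4.9/100 = 306.9 kg/ha/yr

306.9


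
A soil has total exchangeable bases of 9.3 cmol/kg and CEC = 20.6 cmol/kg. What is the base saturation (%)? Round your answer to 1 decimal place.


Step 1: BS = 100 * (sum of bases) / CEC
Step 2: BS = 100 * 9.3 / 20.6
Step 3: BS = 45.1%

45.1


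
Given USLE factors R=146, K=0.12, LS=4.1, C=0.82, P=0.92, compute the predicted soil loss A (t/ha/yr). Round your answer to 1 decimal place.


Step 1: A = R * K * LS * C * P
Step 2: R * K = 146 * 0.12 = 17.52
Step 3: (R*K) * LS = 17.52 * 4.1 = 71.832
Step 4: * C * P = 71.832 * 0.82 * 0.92 = 54.2
Step 5: A = 54.2 t/(ha*yr)

54.2


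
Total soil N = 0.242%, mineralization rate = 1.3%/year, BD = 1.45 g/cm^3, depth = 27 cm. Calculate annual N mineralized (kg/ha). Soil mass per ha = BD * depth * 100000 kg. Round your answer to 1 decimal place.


Step 1: Soil mass per ha = BD * depth * 100000 = 1.45 * 27 * 100000 = 3915000 kg
Step 2: Total N pool = soil mass * N%/100 = 3915000 * 0.242/100 = 9474.3 kg/ha
Step 3: N mineralized = N pool * rate%/100 = 9474.3 * 1.3/100 = 123.2 kg/ha/yr

123.2


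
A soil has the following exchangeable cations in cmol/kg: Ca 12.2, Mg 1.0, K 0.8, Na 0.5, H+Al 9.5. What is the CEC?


Step 1: CEC = Ca + Mg + K + Na + (H+Al)
Step 2: CEC = 12.2 + 1.0 + 0.8 + 0.5 + 9.5
Step 3: CEC = 24.0 cmol/kg

24.0


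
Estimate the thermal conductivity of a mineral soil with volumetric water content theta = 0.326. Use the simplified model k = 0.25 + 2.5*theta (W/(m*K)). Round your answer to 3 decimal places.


Step 1: k = 0.25 + 2.5 * theta
Step 2: k = 0.25 + 2.5 * 0.326
Step 3: k = 0.25 + 0.815
Step 4: k = 1.065 W/(m*K)

1.065


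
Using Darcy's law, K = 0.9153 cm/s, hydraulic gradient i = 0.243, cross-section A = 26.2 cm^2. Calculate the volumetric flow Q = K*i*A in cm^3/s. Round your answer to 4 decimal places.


Step 1: Apply Darcy's law: Q = K * i * A
Step 2: Q = 0.9153 * 0.243 * 26.2
Step 3: Q = 5.8273 cm^3/s

5.8273


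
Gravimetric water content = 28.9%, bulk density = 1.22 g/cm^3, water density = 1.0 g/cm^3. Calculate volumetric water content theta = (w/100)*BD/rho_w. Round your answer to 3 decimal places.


Step 1: theta = (w / 100) * BD / rho_w
Step 2: theta = (28.9 / 100) * 1.22 / 1.0
Step 3: theta = 0.289 * 1.22
Step 4: theta = 0.353

0.353


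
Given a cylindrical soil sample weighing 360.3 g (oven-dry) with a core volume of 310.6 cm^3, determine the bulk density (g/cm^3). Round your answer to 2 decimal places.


Step 1: Identify the formula: BD = dry mass / volume
Step 2: Substitute values: BD = 360.3 / 310.6
Step 3: BD = 1.16 g/cm^3

1.16


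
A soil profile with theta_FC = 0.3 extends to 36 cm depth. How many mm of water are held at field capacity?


Step 1: Water (mm) = theta_FC * depth (cm) * 10
Step 2: Water = 0.3 * 36 * 10
Step 3: Water = 108.0 mm

108.0


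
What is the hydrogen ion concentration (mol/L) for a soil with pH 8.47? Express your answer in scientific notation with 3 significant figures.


Step 1: [H+] = 10^(-pH)
Step 2: [H+] = 10^(-8.47)
Step 3: [H+] = 3.39e-09 mol/L

3.39e-09


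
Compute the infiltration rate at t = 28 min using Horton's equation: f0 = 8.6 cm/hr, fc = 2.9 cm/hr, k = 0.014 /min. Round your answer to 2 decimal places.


Step 1: f = fc + (f0 - fc) * exp(-k * t)
Step 2: exp(-0.014 * 28) = 0.675704
Step 3: f = 2.9 + (8.6 - 2.9) * 0.675704
Step 4: f = 2.9 + 5.7 * 0.675704
Step 5: f = 6.75 cm/hr

6.75


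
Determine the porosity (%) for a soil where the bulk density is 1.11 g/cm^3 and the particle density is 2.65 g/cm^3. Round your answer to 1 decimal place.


Step 1: Formula: n = 100 * (1 - BD / PD)
Step 2: n = 100 * (1 - 1.11 / 2.65)
Step 3: n = 100 * (1 - 0.41887)
Step 4: n = 58.1%

58.1


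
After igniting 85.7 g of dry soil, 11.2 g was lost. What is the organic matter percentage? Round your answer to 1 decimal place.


Step 1: OM% = 100 * LOI / sample mass
Step 2: OM = 100 * 11.2 / 85.7
Step 3: OM = 13.1%

13.1


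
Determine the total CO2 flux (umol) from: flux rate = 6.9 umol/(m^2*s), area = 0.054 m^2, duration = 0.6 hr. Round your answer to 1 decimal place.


Step 1: Convert time to seconds: 0.6 hr * 3600 = 2160.0 s
Step 2: Total = flux * area * time_s
Step 3: Total = 6.9 * 0.054 * 2160.0
Step 4: Total = 804.8 umol

804.8


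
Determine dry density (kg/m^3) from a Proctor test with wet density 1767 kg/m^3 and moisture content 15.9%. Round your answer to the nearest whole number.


Step 1: Dry density = wet density / (1 + w/100)
Step 2: Dry density = 1767 / (1 + 15.9/100)
Step 3: Dry density = 1767 / 1.159
Step 4: Dry density = 1525 kg/m^3

1525


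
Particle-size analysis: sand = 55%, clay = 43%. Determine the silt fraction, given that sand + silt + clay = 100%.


Step 1: sand + silt + clay = 100%
Step 2: silt = 100 - sand - clay
Step 3: silt = 100 - 55 - 43
Step 4: silt = 2%

2


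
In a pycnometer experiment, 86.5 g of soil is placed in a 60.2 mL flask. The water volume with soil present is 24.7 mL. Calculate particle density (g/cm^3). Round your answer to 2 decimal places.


Step 1: Volume of solids = flask volume - water volume with soil
Step 2: V_solids = 60.2 - 24.7 = 35.5 mL
Step 3: Particle density = mass / V_solids = 86.5 / 35.5 = 2.44 g/cm^3

2.44


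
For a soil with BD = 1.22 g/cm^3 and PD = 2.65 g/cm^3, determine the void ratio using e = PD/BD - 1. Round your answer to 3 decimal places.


Step 1: e = PD / BD - 1
Step 2: e = 2.65 / 1.22 - 1
Step 3: e = 2.17213 - 1
Step 4: e = 1.172

1.172


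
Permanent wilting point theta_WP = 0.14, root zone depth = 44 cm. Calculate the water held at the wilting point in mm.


Step 1: Water (mm) = theta_WP * depth * 10
Step 2: Water = 0.14 * 44 * 10
Step 3: Water = 61.6 mm

61.6


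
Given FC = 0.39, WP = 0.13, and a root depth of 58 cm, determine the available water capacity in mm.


Step 1: Available water = (FC - WP) * depth * 10
Step 2: AW = (0.39 - 0.13) * 58 * 10
Step 3: AW = 0.26 * 58 * 10
Step 4: AW = 150.8 mm

150.8


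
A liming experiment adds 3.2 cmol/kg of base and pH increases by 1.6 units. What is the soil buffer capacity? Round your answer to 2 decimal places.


Step 1: BC = change in base / change in pH
Step 2: BC = 3.2 / 1.6
Step 3: BC = 2.0 cmol/(kg*pH unit)

2.0


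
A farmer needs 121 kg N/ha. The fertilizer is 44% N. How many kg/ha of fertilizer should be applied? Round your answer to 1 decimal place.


Step 1: Fertilizer rate = target N / (N content / 100)
Step 2: Rate = 121 / (44 / 100)
Step 3: Rate = 121 / 0.44
Step 4: Rate = 275.0 kg/ha

275.0


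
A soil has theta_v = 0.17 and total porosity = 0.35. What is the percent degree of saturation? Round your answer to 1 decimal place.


Step 1: S = 100 * theta_v / n
Step 2: S = 100 * 0.17 / 0.35
Step 3: S = 48.6%

48.6


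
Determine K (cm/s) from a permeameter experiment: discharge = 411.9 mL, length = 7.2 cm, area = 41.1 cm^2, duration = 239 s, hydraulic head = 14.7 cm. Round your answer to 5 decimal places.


Step 1: K = Q * L / (A * t * h)
Step 2: Numerator = 411.9 * 7.2 = 2965.68
Step 3: Denominator = 41.1 * 239 * 14.7 = 144396.63
Step 4: K = 2965.68 / 144396.63 = 0.02054 cm/s

0.02054


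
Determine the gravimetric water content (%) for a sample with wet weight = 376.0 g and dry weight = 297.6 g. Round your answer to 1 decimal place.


Step 1: Water mass = wet - dry = 376.0 - 297.6 = 78.4 g
Step 2: w = 100 * water mass / dry mass
Step 3: w = 100 * 78.4 / 297.6 = 26.3%

26.3


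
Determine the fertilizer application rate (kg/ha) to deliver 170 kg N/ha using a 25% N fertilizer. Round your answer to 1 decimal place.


Step 1: Fertilizer rate = target N / (N content / 100)
Step 2: Rate = 170 / (25 / 100)
Step 3: Rate = 170 / 0.25
Step 4: Rate = 680.0 kg/ha

680.0


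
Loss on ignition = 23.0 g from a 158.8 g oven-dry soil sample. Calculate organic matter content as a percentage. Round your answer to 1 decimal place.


Step 1: OM% = 100 * LOI / sample mass
Step 2: OM = 100 * 23.0 / 158.8
Step 3: OM = 14.5%

14.5


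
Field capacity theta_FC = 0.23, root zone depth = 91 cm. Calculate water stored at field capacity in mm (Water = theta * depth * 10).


Step 1: Water (mm) = theta_FC * depth (cm) * 10
Step 2: Water = 0.23 * 91 * 10
Step 3: Water = 209.3 mm

209.3


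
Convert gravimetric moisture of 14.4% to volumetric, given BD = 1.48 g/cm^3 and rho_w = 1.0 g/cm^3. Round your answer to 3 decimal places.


Step 1: theta = (w / 100) * BD / rho_w
Step 2: theta = (14.4 / 100) * 1.48 / 1.0
Step 3: theta = 0.144 * 1.48
Step 4: theta = 0.213

0.213


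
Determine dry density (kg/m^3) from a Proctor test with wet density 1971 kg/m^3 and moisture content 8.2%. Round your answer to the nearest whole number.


Step 1: Dry density = wet density / (1 + w/100)
Step 2: Dry density = 1971 / (1 + 8.2/100)
Step 3: Dry density = 1971 / 1.082
Step 4: Dry density = 1822 kg/m^3

1822


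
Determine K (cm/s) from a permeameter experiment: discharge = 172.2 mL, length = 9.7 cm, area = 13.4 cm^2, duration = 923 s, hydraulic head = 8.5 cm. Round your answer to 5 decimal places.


Step 1: K = Q * L / (A * t * h)
Step 2: Numerator = 172.2 * 9.7 = 1670.34
Step 3: Denominator = 13.4 * 923 * 8.5 = 105129.7
Step 4: K = 1670.34 / 105129.7 = 0.01589 cm/s

0.01589


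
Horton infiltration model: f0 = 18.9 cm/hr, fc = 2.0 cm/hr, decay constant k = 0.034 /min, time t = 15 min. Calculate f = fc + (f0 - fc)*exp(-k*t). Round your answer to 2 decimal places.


Step 1: f = fc + (f0 - fc) * exp(-k * t)
Step 2: exp(-0.034 * 15) = 0.600496
Step 3: f = 2.0 + (18.9 - 2.0) * 0.600496
Step 4: f = 2.0 + 16.9 * 0.600496
Step 5: f = 12.15 cm/hr

12.15


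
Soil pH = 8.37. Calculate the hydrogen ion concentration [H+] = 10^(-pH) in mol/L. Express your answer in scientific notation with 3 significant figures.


Step 1: [H+] = 10^(-pH)
Step 2: [H+] = 10^(-8.37)
Step 3: [H+] = 4.27e-09 mol/L

4.27e-09


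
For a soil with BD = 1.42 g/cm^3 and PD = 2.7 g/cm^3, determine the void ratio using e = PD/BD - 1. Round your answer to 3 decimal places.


Step 1: e = PD / BD - 1
Step 2: e = 2.7 / 1.42 - 1
Step 3: e = 1.90141 - 1
Step 4: e = 0.901

0.901


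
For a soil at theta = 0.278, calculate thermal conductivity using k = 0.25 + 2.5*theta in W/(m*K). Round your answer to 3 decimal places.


Step 1: k = 0.25 + 2.5 * theta
Step 2: k = 0.25 + 2.5 * 0.278
Step 3: k = 0.25 + 0.695
Step 4: k = 0.945 W/(m*K)

0.945


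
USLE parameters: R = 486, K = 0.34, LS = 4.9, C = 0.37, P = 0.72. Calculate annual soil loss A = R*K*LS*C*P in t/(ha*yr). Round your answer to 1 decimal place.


Step 1: A = R * K * LS * C * P
Step 2: R * K = 486 * 0.34 = 165.24
Step 3: (R*K) * LS = 165.24 * 4.9 = 809.676
Step 4: * C * P = 809.676 * 0.37 * 0.72 = 215.7
Step 5: A = 215.7 t/(ha*yr)

215.7


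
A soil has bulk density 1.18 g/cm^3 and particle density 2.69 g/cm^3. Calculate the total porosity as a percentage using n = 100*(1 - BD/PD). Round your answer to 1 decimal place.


Step 1: Formula: n = 100 * (1 - BD / PD)
Step 2: n = 100 * (1 - 1.18 / 2.69)
Step 3: n = 100 * (1 - 0.43866)
Step 4: n = 56.1%

56.1


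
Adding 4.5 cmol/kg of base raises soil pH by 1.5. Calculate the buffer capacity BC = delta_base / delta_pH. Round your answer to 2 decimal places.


Step 1: BC = change in base / change in pH
Step 2: BC = 4.5 / 1.5
Step 3: BC = 3.0 cmol/(kg*pH unit)

3.0


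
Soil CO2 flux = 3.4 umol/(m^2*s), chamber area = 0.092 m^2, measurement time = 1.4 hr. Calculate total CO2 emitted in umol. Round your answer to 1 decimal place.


Step 1: Convert time to seconds: 1.4 hr * 3600 = 5040.0 s
Step 2: Total = flux * area * time_s
Step 3: Total = 3.4 * 0.092 * 5040.0
Step 4: Total = 1576.5 umol

1576.5


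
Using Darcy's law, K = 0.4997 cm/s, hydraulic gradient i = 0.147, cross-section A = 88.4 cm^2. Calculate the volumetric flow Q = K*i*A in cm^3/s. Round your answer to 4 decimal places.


Step 1: Apply Darcy's law: Q = K * i * A
Step 2: Q = 0.4997 * 0.147 * 88.4
Step 3: Q = 6.4935 cm^3/s

6.4935


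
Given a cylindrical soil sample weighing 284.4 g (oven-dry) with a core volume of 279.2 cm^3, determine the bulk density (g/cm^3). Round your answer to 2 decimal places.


Step 1: Identify the formula: BD = dry mass / volume
Step 2: Substitute values: BD = 284.4 / 279.2
Step 3: BD = 1.02 g/cm^3

1.02


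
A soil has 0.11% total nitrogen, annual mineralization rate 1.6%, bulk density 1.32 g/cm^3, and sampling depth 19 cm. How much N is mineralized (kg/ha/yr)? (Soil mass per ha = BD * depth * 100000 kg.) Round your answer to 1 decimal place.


Step 1: Soil mass per ha = BD * depth * 100000 = 1.32 * 19 * 100000 = 2508000 kg
Step 2: Total N pool = soil mass * N%/100 = 2508000 * 0.11/100 = 2758.8 kg/ha
Step 3: N mineralized = N pool * rate%/100 = 2758.8 * 1.6/100 = 44.1 kg/ha/yr

44.1


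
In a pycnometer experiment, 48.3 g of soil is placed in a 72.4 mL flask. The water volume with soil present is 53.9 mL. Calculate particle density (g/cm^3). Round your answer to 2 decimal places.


Step 1: Volume of solids = flask volume - water volume with soil
Step 2: V_solids = 72.4 - 53.9 = 18.5 mL
Step 3: Particle density = mass / V_solids = 48.3 / 18.5 = 2.61 g/cm^3

2.61


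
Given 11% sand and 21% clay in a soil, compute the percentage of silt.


Step 1: sand + silt + clay = 100%
Step 2: silt = 100 - sand - clay
Step 3: silt = 100 - 11 - 21
Step 4: silt = 68%

68


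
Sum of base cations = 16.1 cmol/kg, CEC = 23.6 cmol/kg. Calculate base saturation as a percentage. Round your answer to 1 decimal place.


Step 1: BS = 100 * (sum of bases) / CEC
Step 2: BS = 100 * 16.1 / 23.6
Step 3: BS = 68.2%

68.2


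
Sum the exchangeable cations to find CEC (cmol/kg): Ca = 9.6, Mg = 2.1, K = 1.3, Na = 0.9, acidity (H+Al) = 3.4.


Step 1: CEC = Ca + Mg + K + Na + (H+Al)
Step 2: CEC = 9.6 + 2.1 + 1.3 + 0.9 + 3.4
Step 3: CEC = 17.3 cmol/kg

17.3


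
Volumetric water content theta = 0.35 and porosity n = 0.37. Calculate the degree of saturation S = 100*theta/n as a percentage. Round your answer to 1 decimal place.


Step 1: S = 100 * theta_v / n
Step 2: S = 100 * 0.35 / 0.37
Step 3: S = 94.6%

94.6


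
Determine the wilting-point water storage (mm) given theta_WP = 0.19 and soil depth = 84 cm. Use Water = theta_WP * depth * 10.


Step 1: Water (mm) = theta_WP * depth * 10
Step 2: Water = 0.19 * 84 * 10
Step 3: Water = 159.6 mm

159.6


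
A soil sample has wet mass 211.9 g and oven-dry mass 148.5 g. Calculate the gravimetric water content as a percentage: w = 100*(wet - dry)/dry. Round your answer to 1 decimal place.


Step 1: Water mass = wet - dry = 211.9 - 148.5 = 63.4 g
Step 2: w = 100 * water mass / dry mass
Step 3: w = 100 * 63.4 / 148.5 = 42.7%

42.7


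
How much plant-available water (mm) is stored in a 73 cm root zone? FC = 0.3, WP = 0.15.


Step 1: Available water = (FC - WP) * depth * 10
Step 2: AW = (0.3 - 0.15) * 73 * 10
Step 3: AW = 0.15 * 73 * 10
Step 4: AW = 109.5 mm

109.5


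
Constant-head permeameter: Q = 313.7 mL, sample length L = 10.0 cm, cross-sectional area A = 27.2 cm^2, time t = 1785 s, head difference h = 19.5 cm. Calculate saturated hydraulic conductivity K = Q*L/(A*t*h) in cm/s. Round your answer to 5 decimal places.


Step 1: K = Q * L / (A * t * h)
Step 2: Numerator = 313.7 * 10.0 = 3137.0
Step 3: Denominator = 27.2 * 1785 * 19.5 = 946764.0
Step 4: K = 3137.0 / 946764.0 = 0.00331 cm/s

0.00331


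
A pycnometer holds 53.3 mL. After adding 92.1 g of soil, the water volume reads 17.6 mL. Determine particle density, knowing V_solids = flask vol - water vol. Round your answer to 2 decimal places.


Step 1: Volume of solids = flask volume - water volume with soil
Step 2: V_solids = 53.3 - 17.6 = 35.7 mL
Step 3: Particle density = mass / V_solids = 92.1 / 35.7 = 2.58 g/cm^3

2.58


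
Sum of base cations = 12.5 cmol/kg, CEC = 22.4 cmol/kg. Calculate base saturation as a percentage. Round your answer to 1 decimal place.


Step 1: BS = 100 * (sum of bases) / CEC
Step 2: BS = 100 * 12.5 / 22.4
Step 3: BS = 55.8%

55.8


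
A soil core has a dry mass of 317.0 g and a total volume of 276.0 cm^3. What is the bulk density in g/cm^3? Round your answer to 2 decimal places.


Step 1: Identify the formula: BD = dry mass / volume
Step 2: Substitute values: BD = 317.0 / 276.0
Step 3: BD = 1.15 g/cm^3

1.15


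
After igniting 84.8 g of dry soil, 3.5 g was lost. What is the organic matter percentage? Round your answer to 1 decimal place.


Step 1: OM% = 100 * LOI / sample mass
Step 2: OM = 100 * 3.5 / 84.8
Step 3: OM = 4.1%

4.1


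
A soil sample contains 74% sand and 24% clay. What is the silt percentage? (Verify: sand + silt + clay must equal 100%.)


Step 1: sand + silt + clay = 100%
Step 2: silt = 100 - sand - clay
Step 3: silt = 100 - 74 - 24
Step 4: silt = 2%

2


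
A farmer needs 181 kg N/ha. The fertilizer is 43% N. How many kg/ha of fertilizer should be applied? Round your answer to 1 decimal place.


Step 1: Fertilizer rate = target N / (N content / 100)
Step 2: Rate = 181 / (43 / 100)
Step 3: Rate = 181 / 0.43
Step 4: Rate = 420.9 kg/ha

420.9


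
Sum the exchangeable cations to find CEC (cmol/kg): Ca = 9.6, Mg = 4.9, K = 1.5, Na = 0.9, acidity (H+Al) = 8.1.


Step 1: CEC = Ca + Mg + K + Na + (H+Al)
Step 2: CEC = 9.6 + 4.9 + 1.5 + 0.9 + 8.1
Step 3: CEC = 25.0 cmol/kg

25.0


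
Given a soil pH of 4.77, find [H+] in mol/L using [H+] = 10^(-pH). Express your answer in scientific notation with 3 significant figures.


Step 1: [H+] = 10^(-pH)
Step 2: [H+] = 10^(-4.77)
Step 3: [H+] = 1.70e-05 mol/L

1.70e-05


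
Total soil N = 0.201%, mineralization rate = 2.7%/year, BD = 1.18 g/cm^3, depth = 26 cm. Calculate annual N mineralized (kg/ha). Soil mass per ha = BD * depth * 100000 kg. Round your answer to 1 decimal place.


Step 1: Soil mass per ha = BD * depth * 100000 = 1.18 * 26 * 100000 = 3068000 kg
Step 2: Total N pool = soil mass * N%/100 = 3068000 * 0.201/100 = 6166.68 kg/ha
Step 3: N mineralized = N pool * rate%/100 = 6166.68 * 2.7/100 = 166.5 kg/ha/yr

166.5


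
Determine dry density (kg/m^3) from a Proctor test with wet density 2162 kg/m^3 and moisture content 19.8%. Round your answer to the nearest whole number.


Step 1: Dry density = wet density / (1 + w/100)
Step 2: Dry density = 2162 / (1 + 19.8/100)
Step 3: Dry density = 2162 / 1.198
Step 4: Dry density = 1805 kg/m^3

1805


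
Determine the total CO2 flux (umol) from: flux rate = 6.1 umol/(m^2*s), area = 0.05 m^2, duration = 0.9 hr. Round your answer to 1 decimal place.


Step 1: Convert time to seconds: 0.9 hr * 3600 = 3240.0 s
Step 2: Total = flux * area * time_s
Step 3: Total = 6.1 * 0.05 * 3240.0
Step 4: Total = 988.2 umol

988.2


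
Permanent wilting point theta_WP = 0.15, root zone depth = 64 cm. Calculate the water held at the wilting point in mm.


Step 1: Water (mm) = theta_WP * depth * 10
Step 2: Water = 0.15 * 64 * 10
Step 3: Water = 96.0 mm

96.0


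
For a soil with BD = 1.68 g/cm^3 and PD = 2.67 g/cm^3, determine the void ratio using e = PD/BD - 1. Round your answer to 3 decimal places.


Step 1: e = PD / BD - 1
Step 2: e = 2.67 / 1.68 - 1
Step 3: e = 1.58929 - 1
Step 4: e = 0.589

0.589


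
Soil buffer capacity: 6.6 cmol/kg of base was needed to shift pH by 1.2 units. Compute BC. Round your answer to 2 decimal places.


Step 1: BC = change in base / change in pH
Step 2: BC = 6.6 / 1.2
Step 3: BC = 5.5 cmol/(kg*pH unit)

5.5


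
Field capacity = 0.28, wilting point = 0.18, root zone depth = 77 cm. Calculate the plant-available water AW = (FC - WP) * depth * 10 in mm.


Step 1: Available water = (FC - WP) * depth * 10
Step 2: AW = (0.28 - 0.18) * 77 * 10
Step 3: AW = 0.1 * 77 * 10
Step 4: AW = 77.0 mm

77.0


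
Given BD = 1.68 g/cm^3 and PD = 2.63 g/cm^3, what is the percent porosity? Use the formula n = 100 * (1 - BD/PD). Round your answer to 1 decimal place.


Step 1: Formula: n = 100 * (1 - BD / PD)
Step 2: n = 100 * (1 - 1.68 / 2.63)
Step 3: n = 100 * (1 - 0.63878)
Step 4: n = 36.1%

36.1


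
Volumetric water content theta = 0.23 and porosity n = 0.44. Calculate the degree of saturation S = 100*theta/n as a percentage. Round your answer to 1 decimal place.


Step 1: S = 100 * theta_v / n
Step 2: S = 100 * 0.23 / 0.44
Step 3: S = 52.3%

52.3


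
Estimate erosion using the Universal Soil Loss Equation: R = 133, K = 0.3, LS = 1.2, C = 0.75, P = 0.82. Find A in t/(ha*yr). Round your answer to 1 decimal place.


Step 1: A = R * K * LS * C * P
Step 2: R * K = 133 * 0.3 = 39.9
Step 3: (R*K) * LS = 39.9 * 1.2 = 47.88
Step 4: * C * P = 47.88 * 0.75 * 0.82 = 29.4
Step 5: A = 29.4 t/(ha*yr)

29.4


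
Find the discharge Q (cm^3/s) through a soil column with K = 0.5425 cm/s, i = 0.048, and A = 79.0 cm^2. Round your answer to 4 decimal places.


Step 1: Apply Darcy's law: Q = K * i * A
Step 2: Q = 0.5425 * 0.048 * 79.0
Step 3: Q = 2.0572 cm^3/s

2.0572


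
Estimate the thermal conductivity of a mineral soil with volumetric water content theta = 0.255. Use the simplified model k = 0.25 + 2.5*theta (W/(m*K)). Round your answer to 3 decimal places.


Step 1: k = 0.25 + 2.5 * theta
Step 2: k = 0.25 + 2.5 * 0.255
Step 3: k = 0.25 + 0.638
Step 4: k = 0.888 W/(m*K)

0.888


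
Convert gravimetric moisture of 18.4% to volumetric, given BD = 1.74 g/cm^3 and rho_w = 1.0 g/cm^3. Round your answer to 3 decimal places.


Step 1: theta = (w / 100) * BD / rho_w
Step 2: theta = (18.4 / 100) * 1.74 / 1.0
Step 3: theta = 0.184 * 1.74
Step 4: theta = 0.32

0.32


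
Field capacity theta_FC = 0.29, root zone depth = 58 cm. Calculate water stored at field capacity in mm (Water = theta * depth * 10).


Step 1: Water (mm) = theta_FC * depth (cm) * 10
Step 2: Water = 0.29 * 58 * 10
Step 3: Water = 168.2 mm

168.2


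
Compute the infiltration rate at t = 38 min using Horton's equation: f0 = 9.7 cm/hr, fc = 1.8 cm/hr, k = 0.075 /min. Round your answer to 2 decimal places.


Step 1: f = fc + (f0 - fc) * exp(-k * t)
Step 2: exp(-0.075 * 38) = 0.057844
Step 3: f = 1.8 + (9.7 - 1.8) * 0.057844
Step 4: f = 1.8 + 7.9 * 0.057844
Step 5: f = 2.26 cm/hr

2.26


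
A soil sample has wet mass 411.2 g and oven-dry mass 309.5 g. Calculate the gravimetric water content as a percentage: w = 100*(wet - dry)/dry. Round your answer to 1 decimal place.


Step 1: Water mass = wet - dry = 411.2 - 309.5 = 101.7 g
Step 2: w = 100 * water mass / dry mass
Step 3: w = 100 * 101.7 / 309.5 = 32.9%

32.9


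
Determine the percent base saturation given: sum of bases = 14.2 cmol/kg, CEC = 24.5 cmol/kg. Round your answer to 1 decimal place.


Step 1: BS = 100 * (sum of bases) / CEC
Step 2: BS = 100 * 14.2 / 24.5
Step 3: BS = 58.0%

58.0


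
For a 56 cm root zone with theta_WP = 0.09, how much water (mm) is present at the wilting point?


Step 1: Water (mm) = theta_WP * depth * 10
Step 2: Water = 0.09 * 56 * 10
Step 3: Water = 50.4 mm

50.4


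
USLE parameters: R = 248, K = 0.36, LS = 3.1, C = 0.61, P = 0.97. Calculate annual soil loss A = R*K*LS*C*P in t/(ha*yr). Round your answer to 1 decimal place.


Step 1: A = R * K * LS * C * P
Step 2: R * K = 248 * 0.36 = 89.28
Step 3: (R*K) * LS = 89.28 * 3.1 = 276.768
Step 4: * C * P = 276.768 * 0.61 * 0.97 = 163.8
Step 5: A = 163.8 t/(ha*yr)

163.8


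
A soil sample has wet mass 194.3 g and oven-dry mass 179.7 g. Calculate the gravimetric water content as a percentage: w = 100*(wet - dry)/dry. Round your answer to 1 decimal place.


Step 1: Water mass = wet - dry = 194.3 - 179.7 = 14.6 g
Step 2: w = 100 * water mass / dry mass
Step 3: w = 100 * 14.6 / 179.7 = 8.1%

8.1


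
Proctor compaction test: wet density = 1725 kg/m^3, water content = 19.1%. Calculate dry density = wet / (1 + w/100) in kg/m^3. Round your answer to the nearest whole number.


Step 1: Dry density = wet density / (1 + w/100)
Step 2: Dry density = 1725 / (1 + 19.1/100)
Step 3: Dry density = 1725 / 1.191
Step 4: Dry density = 1448 kg/m^3

1448
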